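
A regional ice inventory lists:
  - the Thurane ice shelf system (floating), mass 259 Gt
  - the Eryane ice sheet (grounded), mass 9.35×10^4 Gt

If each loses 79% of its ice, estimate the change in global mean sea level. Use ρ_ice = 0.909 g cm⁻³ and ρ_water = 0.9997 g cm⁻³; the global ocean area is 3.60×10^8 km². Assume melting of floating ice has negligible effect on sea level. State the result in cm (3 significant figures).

≈ 20.5 cm

The Thurane ice shelf system is floating and already displaces its own weight of water, so its melt adds essentially nothing to sea level.
Eryane: 0.79 × 9.35×10^4 Gt = 7.386×10^16 kg; dividing by ρ_w = 0.9997 g cm⁻³ = 999.7 kg m⁻³ gives 7.389×10^13 m³ of water.
Total added water ≈ 7.389×10^13 m³ over 3.60×10^14 m² → Δh = 0.205 m = 20.5 cm.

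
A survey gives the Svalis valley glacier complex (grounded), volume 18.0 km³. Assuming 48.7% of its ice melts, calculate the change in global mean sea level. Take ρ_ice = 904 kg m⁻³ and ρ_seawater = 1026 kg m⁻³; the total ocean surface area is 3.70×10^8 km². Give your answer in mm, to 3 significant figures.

Svalis: 0.487 × 18.0 km³ × (904/1026) = 7.724 km³ of water.
Spread over 3.70×10^14 m² of ocean, Δh = 7.724×10^9 / 3.70×10^14 = 2.09×10^-5 m = 0.0209 mm.

≈ 0.0209 mm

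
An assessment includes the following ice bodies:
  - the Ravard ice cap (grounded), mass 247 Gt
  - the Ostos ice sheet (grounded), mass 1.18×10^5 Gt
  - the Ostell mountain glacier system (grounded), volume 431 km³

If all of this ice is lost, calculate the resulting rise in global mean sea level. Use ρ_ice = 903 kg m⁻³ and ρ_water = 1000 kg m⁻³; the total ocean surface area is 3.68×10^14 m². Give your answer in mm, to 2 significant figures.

Ravard: 247 Gt = 2.470×10^14 kg; dividing by ρ_w = 1000 kg m⁻³ gives 2.470×10^11 m³ of water.
Ostos: 1.18×10^5 Gt = 1.180×10^17 kg; dividing by ρ_w = 1000 kg m⁻³ gives 1.180×10^14 m³ of water.
Ostell: 431 km³ × (903/1000) = 389.2 km³ of water.
Total added water ≈ 1.186×10^14 m³ over 3.68×10^14 m² → Δh = 0.322 m = 320 mm.

≈ 320 mm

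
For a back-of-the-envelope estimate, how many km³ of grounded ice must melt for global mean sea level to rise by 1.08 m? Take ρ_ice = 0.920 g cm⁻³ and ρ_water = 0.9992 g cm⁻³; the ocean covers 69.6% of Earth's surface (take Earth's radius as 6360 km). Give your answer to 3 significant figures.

≈ 4.15×10^5 km³

Required water volume = Δh × A = 1.08 m × 3.54×10^14 m² = 3.821×10^14 m³ = 3.821×10^5 km³.
Ice volume = water volume × ρ_w/ρ_ice = 3.821×10^5 × 999.2/920 = 4.15×10^5 km³.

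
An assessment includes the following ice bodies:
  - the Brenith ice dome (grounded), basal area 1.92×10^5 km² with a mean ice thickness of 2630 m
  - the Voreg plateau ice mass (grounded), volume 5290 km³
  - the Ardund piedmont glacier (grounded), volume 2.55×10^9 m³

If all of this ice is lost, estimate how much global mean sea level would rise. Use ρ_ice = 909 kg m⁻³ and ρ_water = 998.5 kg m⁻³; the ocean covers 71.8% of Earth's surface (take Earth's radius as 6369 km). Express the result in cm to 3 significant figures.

≈ 127 cm

Brenith: ice volume = 1.92×10^5 km² × 2630 m = 5.050×10^5 km³; 5.050×10^5 × (909/998.5) = 4.597×10^5 km³ of water.
Voreg: 5290 km³ × (909/998.5) = 4816 km³ of water.
Ardund: 2.55×10^9 m³ × (909/998.5) = 2.321×10^9 m³ of water.
Total added water ≈ 4.645×10^14 m³ over 3.66×10^14 m² → Δh = 1.27 m = 127 cm.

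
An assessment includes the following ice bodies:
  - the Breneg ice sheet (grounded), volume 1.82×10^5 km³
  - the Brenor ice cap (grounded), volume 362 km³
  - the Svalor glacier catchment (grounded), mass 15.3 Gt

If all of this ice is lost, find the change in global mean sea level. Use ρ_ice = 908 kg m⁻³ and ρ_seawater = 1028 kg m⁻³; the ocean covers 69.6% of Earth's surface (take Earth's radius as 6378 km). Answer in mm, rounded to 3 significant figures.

≈ 453 mm

Breneg: 1.82×10^5 km³ × (908/1028) = 1.608×10^5 km³ of water.
Brenor: 362 km³ × (908/1028) = 319.7 km³ of water.
Svalor: 15.3 Gt = 1.530×10^13 kg; dividing by ρ_w = 1028 kg m⁻³ gives 1.488×10^10 m³ of water.
Total added water ≈ 1.611×10^14 m³ over 3.56×10^14 m² → Δh = 0.453 m = 453 mm.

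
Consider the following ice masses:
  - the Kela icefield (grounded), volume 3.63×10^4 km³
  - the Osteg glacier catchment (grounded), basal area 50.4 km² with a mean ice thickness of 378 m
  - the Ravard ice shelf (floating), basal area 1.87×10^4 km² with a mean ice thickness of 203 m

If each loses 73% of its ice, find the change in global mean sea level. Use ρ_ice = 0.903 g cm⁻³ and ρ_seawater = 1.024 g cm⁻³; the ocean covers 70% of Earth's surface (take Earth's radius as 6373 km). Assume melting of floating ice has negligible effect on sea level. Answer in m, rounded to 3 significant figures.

≈ 0.0654 m

Kela: 0.73 × 3.63×10^4 km³ × (903/1024) = 2.337×10^4 km³ of water.
Osteg: ice volume = 50.4 km² × 378 m = 19.05 km³; 0.73 × 19.05 × (903/1024) = 12.26 km³ of water.
The Ravard ice shelf is floating and already displaces its own weight of water, so its melt adds essentially nothing to sea level.
Total added water ≈ 2.338×10^13 m³ over 3.57×10^14 m² → Δh = 0.0654 m.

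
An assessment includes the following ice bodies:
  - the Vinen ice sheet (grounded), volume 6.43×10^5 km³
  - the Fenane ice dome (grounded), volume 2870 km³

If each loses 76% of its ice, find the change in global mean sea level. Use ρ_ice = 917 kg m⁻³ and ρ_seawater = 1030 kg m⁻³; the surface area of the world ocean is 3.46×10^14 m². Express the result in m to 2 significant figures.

≈ 1.3 m

Vinen: 0.76 × 6.43×10^5 km³ × (917/1030) = 4.351×10^5 km³ of water.
Fenane: 0.76 × 2870 km³ × (917/1030) = 1942 km³ of water.
Total added water ≈ 4.370×10^14 m³ over 3.46×10^14 m² → Δh = 1.26 m.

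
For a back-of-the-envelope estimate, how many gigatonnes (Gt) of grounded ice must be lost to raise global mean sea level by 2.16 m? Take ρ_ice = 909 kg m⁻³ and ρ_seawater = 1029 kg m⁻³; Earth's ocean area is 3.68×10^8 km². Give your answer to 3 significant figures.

≈ 8.18×10^5 Gt

Required water volume = Δh × A = 2.16 m × 3.68×10^14 m² = 7.949×10^14 m³.
ρ_w = 1029 kg m⁻³, so the mass of water = 7.949×10^14 m³ × 1029 kg m⁻³ = 8.179×10^17 kg = 8.18×10^5 Gt (and the same mass of ice, by conservation).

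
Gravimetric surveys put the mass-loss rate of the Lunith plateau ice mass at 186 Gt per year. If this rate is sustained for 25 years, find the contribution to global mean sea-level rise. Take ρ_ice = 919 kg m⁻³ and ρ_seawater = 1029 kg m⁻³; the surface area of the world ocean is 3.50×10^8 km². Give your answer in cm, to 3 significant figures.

Total mass lost = 186 Gt/yr × 25 yr = 4650 Gt = 4.650×10^15 kg.
ρ_w = 1029 kg m⁻³, so water volume = 4.650×10^15 / 1029 = 4.519×10^12 m³.
Δh = 4.519×10^12 / 3.50×10^14 = 0.0129 m = 1.29 cm.

≈ 1.29 cm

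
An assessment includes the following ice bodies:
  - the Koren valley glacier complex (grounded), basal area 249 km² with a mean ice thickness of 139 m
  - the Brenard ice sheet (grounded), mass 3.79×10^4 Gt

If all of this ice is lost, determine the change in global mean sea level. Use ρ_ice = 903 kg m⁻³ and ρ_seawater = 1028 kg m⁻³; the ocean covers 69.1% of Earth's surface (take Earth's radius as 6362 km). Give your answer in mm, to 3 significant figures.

≈ 105 mm

Koren: ice volume = 249 km² × 139 m = 34.61 km³; 34.61 × (903/1028) = 30.40 km³ of water.
Brenard: 3.79×10^4 Gt = 3.790×10^16 kg; dividing by ρ_w = 1028 kg m⁻³ gives 3.687×10^13 m³ of water.
Total added water ≈ 3.690×10^13 m³ over 3.51×10^14 m² → Δh = 0.105 m = 105 mm.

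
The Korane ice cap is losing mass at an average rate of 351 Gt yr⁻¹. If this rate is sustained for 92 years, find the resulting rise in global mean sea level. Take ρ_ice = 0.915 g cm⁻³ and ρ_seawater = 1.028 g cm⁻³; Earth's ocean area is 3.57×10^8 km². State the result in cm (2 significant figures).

Total mass lost = 351 Gt/yr × 92 yr = 3.229×10^4 Gt = 3.229×10^16 kg.
ρ_w = 1.028 g cm⁻³ = 1028 kg m⁻³, so water volume = 3.229×10^16 / 1028 = 3.141×10^13 m³.
Δh = 3.141×10^13 / 3.57×10^14 = 0.0880 m = 8.8 cm.

≈ 8.8 cm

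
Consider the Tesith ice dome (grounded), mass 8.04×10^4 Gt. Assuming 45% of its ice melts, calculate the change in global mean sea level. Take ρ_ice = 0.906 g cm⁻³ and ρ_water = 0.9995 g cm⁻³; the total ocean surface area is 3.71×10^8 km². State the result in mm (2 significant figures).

≈ 98 mm

Tesith: 0.45 × 8.04×10^4 Gt = 3.618×10^16 kg; dividing by ρ_w = 0.9995 g cm⁻³ = 999.5 kg m⁻³ gives 3.620×10^13 m³ of water.
Spread over 3.71×10^14 m² of ocean, Δh = 3.620×10^13 / 3.71×10^14 = 0.0976 m = 98 mm.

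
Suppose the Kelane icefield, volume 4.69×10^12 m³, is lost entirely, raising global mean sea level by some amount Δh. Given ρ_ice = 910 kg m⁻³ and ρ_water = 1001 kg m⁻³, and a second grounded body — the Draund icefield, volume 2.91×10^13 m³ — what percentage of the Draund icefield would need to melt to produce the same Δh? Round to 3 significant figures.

≈ 16.1 %

Equal sea-level rise means equal mass of meltwater, i.e. equal mass of ice lost.
Ice mass of Kelane: 4.268×10^15 kg; ice mass of Draund: 2.648×10^16 kg.
Fraction required = 4.268×10^15 / 2.648×10^16 = 0.161 → 16.1 %.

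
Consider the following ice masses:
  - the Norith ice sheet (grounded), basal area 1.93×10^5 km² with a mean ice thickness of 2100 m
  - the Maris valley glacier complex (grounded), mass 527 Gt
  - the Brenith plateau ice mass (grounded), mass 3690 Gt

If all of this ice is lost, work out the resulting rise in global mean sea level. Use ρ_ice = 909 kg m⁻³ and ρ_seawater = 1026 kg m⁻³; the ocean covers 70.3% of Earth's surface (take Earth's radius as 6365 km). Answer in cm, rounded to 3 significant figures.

≈ 101 cm

Norith: ice volume = 1.93×10^5 km² × 2100 m = 4.053×10^5 km³; 4.053×10^5 × (909/1026) = 3.591×10^5 km³ of water.
Maris: 527 Gt = 5.270×10^14 kg; dividing by ρ_w = 1026 kg m⁻³ gives 5.136×10^11 m³ of water.
Brenith: 3690 Gt = 3.690×10^15 kg; dividing by ρ_w = 1026 kg m⁻³ gives 3.596×10^12 m³ of water.
Total added water ≈ 3.632×10^14 m³ over 3.58×10^14 m² → Δh = 1.01 m = 101 cm.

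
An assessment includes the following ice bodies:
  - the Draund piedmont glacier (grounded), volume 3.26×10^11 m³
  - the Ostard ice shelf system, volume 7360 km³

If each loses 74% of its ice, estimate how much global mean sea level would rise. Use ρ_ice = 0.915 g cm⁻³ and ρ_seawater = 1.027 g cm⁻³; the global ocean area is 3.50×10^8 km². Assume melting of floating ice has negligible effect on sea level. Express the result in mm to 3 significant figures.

≈ 0.614 mm

Draund: 0.74 × 3.26×10^11 m³ × (915/1027) = 2.149×10^11 m³ of water.
The Ostard ice shelf system is floating and already displaces its own weight of water, so its melt adds essentially nothing to sea level.
Total added water ≈ 2.149×10^11 m³ over 3.50×10^14 m² → Δh = 6.14×10^-4 m = 0.614 mm.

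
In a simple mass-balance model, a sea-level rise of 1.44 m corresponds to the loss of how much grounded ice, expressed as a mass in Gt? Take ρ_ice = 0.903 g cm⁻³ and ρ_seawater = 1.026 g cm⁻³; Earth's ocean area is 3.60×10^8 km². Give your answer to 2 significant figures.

≈ 5.3×10^5 Gt

Required water volume = Δh × A = 1.44 m × 3.60×10^14 m² = 5.184×10^14 m³.
ρ_w = 1.026 g cm⁻³ = 1026 kg m⁻³, so the mass of water = 5.184×10^14 m³ × 1026 kg m⁻³ = 5.319×10^17 kg = 5.3×10^5 Gt (and the same mass of ice, by conservation).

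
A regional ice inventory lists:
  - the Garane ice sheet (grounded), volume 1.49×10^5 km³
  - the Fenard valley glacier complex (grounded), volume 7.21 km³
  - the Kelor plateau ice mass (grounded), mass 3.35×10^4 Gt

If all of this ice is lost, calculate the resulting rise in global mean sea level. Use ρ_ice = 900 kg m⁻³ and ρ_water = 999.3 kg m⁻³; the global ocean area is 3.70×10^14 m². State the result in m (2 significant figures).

Garane: 1.49×10^5 km³ × (900/999.3) = 1.342×10^5 km³ of water.
Fenard: 7.21 km³ × (900/999.3) = 6.494 km³ of water.
Kelor: 3.35×10^4 Gt = 3.350×10^16 kg; dividing by ρ_w = 999.3 kg m⁻³ gives 3.352×10^13 m³ of water.
Total added water ≈ 1.677×10^14 m³ over 3.70×10^14 m² → Δh = 0.453 m.

≈ 0.45 m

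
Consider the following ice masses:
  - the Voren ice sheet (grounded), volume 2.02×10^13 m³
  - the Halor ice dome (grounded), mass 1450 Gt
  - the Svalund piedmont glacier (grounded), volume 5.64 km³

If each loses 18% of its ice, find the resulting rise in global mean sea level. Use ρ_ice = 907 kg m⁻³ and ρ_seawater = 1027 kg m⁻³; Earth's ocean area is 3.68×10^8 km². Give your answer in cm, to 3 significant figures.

Voren: 0.18 × 2.02×10^13 m³ × (907/1027) = 3.211×10^12 m³ of water.
Halor: 0.18 × 1450 Gt = 2.610×10^14 kg; dividing by ρ_w = 1027 kg m⁻³ gives 2.541×10^11 m³ of water.
Svalund: 0.18 × 5.64 km³ × (907/1027) = 0.8966 km³ of water.
Total added water ≈ 3.466×10^12 m³ over 3.68×10^14 m² → Δh = 9.42×10^-3 m = 0.942 cm.

≈ 0.942 cm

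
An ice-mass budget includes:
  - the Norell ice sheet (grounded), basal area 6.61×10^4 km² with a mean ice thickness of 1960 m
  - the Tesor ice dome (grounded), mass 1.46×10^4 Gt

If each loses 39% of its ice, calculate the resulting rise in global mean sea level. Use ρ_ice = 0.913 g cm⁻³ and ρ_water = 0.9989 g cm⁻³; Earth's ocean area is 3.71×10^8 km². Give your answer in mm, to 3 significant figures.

≈ 140 mm

Norell: ice volume = 6.61×10^4 km² × 1960 m = 1.296×10^5 km³; 0.39 × 1.296×10^5 × (913/998.9) = 4.618×10^4 km³ of water.
Tesor: 0.39 × 1.46×10^4 Gt = 5.694×10^15 kg; dividing by ρ_w = 0.9989 g cm⁻³ = 998.9 kg m⁻³ gives 5.700×10^12 m³ of water.
Total added water ≈ 5.188×10^13 m³ over 3.71×10^14 m² → Δh = 0.140 m = 140 mm.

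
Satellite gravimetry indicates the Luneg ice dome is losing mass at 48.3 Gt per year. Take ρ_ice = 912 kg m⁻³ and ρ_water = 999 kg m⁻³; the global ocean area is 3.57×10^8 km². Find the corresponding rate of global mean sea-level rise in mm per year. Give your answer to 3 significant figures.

≈ 0.135 mm/yr

ρ_w = 999 kg m⁻³. Annual water volume added = 48.3 Gt / ρ_w = 4.830×10^13 kg / 999 kg m⁻³ = 4.835×10^10 m³.
Δh per year = 4.835×10^10 / 3.57×10^14 = 1.35×10^-4 m = 0.135 mm.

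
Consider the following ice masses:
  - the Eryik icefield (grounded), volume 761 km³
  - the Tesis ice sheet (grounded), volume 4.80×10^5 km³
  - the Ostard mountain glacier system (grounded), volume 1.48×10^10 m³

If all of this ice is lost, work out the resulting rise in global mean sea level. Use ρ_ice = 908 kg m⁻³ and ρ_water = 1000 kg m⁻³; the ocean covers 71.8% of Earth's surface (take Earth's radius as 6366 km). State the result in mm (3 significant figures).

Eryik: 761 km³ × (908/1000) = 691.0 km³ of water.
Tesis: 4.80×10^5 km³ × (908/1000) = 4.358×10^5 km³ of water.
Ostard: 1.48×10^10 m³ × (908/1000) = 1.344×10^10 m³ of water.
Total added water ≈ 4.365×10^14 m³ over 3.66×10^14 m² → Δh = 1.19 m = 1190 mm.

≈ 1190 mm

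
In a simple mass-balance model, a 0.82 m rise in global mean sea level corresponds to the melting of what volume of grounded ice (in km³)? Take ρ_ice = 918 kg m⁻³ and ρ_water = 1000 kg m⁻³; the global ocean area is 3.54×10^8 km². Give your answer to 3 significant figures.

Required water volume = Δh × A = 0.82 m × 3.54×10^14 m² = 2.903×10^14 m³ = 2.903×10^5 km³.
Ice volume = water volume × ρ_w/ρ_ice = 2.903×10^5 × 1000/918 = 3.16×10^5 km³.

≈ 3.16×10^5 km³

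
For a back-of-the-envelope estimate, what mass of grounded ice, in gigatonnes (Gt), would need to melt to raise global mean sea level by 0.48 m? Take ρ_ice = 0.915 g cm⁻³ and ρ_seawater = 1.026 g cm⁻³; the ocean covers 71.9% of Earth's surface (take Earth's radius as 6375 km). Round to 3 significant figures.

Required water volume = Δh × A = 0.48 m × 3.67×10^14 m² = 1.763×10^14 m³.
ρ_w = 1.026 g cm⁻³ = 1026 kg m⁻³, so the mass of water = 1.763×10^14 m³ × 1026 kg m⁻³ = 1.808×10^17 kg = 1.81×10^5 Gt (and the same mass of ice, by conservation).

≈ 1.81×10^5 Gt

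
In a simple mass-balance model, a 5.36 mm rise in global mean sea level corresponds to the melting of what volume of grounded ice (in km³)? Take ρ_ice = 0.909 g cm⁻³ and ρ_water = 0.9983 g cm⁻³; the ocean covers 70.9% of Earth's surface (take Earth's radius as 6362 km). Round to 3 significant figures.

≈ 2120 km³

Required water volume = Δh × A = 0.00536 m × 3.61×10^14 m² = 1.933×10^12 m³ = 1933 km³.
Ice volume = water volume × ρ_w/ρ_ice = 1933 × 998.3/909 = 2120 km³.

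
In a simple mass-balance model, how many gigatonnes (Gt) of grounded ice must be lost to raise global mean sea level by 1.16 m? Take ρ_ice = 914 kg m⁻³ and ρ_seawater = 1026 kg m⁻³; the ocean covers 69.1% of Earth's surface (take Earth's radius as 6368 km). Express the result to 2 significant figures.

Required water volume = Δh × A = 1.16 m × 3.52×10^14 m² = 4.085×10^14 m³.
ρ_w = 1026 kg m⁻³, so the mass of water = 4.085×10^14 m³ × 1026 kg m⁻³ = 4.191×10^17 kg = 4.2×10^5 Gt (and the same mass of ice, by conservation).

≈ 4.2×10^5 Gt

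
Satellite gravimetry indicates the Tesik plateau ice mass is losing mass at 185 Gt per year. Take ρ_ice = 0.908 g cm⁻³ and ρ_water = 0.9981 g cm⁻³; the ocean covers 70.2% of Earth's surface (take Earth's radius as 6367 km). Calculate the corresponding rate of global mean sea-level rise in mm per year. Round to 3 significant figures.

ρ_w = 0.9981 g cm⁻³ = 998.1 kg m⁻³. Annual water volume added = 185 Gt / ρ_w = 1.850×10^14 kg / 998.1 kg m⁻³ = 1.854×10^11 m³.
Δh per year = 1.854×10^11 / 3.58×10^14 = 5.18×10^-4 m = 0.518 mm.

≈ 0.518 mm/yr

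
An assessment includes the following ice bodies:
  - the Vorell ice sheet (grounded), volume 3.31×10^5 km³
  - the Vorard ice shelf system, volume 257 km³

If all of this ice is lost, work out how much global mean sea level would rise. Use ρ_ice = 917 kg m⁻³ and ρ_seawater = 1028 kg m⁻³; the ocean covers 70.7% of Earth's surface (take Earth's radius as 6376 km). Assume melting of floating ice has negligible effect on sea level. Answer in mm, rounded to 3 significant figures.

Vorell: 3.31×10^5 km³ × (917/1028) = 2.953×10^5 km³ of water.
The Vorard ice shelf system is floating and already displaces its own weight of water, so its melt adds essentially nothing to sea level.
Total added water ≈ 2.953×10^14 m³ over 3.61×10^14 m² → Δh = 0.817 m = 817 mm.

≈ 817 mm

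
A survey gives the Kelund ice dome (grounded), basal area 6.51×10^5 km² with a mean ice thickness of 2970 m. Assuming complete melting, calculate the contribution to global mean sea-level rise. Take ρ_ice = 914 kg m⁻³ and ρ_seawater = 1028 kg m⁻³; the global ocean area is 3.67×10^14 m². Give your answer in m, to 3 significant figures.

Kelund: ice volume = 6.51×10^5 km² × 2970 m = 1.933×10^6 km³; 1.933×10^6 × (914/1028) = 1.719×10^6 km³ of water.
Spread over 3.67×10^14 m² of ocean, Δh = 1.719×10^15 / 3.67×10^14 = 4.68 m.

≈ 4.68 m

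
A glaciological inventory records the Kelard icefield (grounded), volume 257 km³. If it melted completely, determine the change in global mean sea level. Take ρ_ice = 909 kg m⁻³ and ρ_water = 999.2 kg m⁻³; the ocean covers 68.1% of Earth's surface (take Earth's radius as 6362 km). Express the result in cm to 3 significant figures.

≈ 0.0675 cm

Kelard: 257 km³ × (909/999.2) = 233.8 km³ of water.
Spread over 3.46×10^14 m² of ocean, Δh = 2.338×10^11 / 3.46×10^14 = 6.75×10^-4 m = 0.0675 cm.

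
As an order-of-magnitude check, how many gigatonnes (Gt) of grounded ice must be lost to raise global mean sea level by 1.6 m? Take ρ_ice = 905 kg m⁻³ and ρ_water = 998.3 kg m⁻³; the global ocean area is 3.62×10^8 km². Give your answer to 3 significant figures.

Required water volume = Δh × A = 1.6 m × 3.62×10^14 m² = 5.792×10^14 m³.
ρ_w = 998.3 kg m⁻³, so the mass of water = 5.792×10^14 m³ × 998.3 kg m⁻³ = 5.782×10^17 kg = 5.78×10^5 Gt (and the same mass of ice, by conservation).

≈ 5.78×10^5 Gt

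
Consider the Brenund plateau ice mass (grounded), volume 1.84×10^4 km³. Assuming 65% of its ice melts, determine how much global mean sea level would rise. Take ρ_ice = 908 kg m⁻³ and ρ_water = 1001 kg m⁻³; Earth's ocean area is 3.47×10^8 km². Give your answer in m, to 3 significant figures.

Brenund: 0.65 × 1.84×10^4 km³ × (908/1001) = 1.085×10^4 km³ of water.
Spread over 3.47×10^14 m² of ocean, Δh = 1.085×10^13 / 3.47×10^14 = 0.0313 m.

≈ 0.0313 m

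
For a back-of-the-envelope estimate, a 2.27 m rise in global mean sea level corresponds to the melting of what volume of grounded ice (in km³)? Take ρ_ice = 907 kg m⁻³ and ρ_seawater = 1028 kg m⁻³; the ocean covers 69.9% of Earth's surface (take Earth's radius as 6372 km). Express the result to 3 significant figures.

≈ 9.18×10^5 km³

Required water volume = Δh × A = 2.27 m × 3.57×10^14 m² = 8.096×10^14 m³ = 8.096×10^5 km³.
Ice volume = water volume × ρ_w/ρ_ice = 8.096×10^5 × 1028/907 = 9.18×10^5 km³.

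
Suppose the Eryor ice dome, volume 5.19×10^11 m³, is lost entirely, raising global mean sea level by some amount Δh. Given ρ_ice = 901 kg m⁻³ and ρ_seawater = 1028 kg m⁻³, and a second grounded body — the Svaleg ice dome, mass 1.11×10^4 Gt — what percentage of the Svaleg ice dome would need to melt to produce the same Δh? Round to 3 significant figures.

Equal sea-level rise means equal mass of meltwater, i.e. equal mass of ice lost.
Ice mass of Eryor: 4.676×10^14 kg; ice mass of Svaleg: 1.110×10^16 kg.
Fraction required = 4.676×10^14 / 1.110×10^16 = 0.0421 → 4.21 %.

≈ 4.21 %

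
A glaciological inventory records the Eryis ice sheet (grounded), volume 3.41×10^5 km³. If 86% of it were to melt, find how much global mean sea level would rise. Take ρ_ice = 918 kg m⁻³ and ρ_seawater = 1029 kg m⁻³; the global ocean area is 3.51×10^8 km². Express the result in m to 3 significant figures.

Eryis: 0.86 × 3.41×10^5 km³ × (918/1029) = 2.616×10^5 km³ of water.
Spread over 3.51×10^14 m² of ocean, Δh = 2.616×10^14 / 3.51×10^14 = 0.745 m.

≈ 0.745 m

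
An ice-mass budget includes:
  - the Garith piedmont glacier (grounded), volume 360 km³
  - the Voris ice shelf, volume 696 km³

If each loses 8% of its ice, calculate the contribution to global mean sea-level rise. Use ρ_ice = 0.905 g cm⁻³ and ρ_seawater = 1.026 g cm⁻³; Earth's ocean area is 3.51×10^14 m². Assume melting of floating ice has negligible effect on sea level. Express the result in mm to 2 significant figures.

Garith: 0.08 × 360 km³ × (905/1026) = 25.40 km³ of water.
The Voris ice shelf is floating and already displaces its own weight of water, so its melt adds essentially nothing to sea level.
Total added water ≈ 2.540×10^10 m³ over 3.51×10^14 m² → Δh = 7.24×10^-5 m = 0.072 mm.

≈ 0.072 mm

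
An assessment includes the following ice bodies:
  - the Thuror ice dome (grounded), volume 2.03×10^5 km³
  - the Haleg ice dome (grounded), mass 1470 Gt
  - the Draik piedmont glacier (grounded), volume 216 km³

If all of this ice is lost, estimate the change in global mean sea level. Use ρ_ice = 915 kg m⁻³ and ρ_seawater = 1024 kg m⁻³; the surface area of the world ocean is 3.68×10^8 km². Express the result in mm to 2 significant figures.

Thuror: 2.03×10^5 km³ × (915/1024) = 1.814×10^5 km³ of water.
Haleg: 1470 Gt = 1.470×10^15 kg; dividing by ρ_w = 1024 kg m⁻³ gives 1.436×10^12 m³ of water.
Draik: 216 km³ × (915/1024) = 193.0 km³ of water.
Total added water ≈ 1.830×10^14 m³ over 3.68×10^14 m² → Δh = 0.497 m = 500 mm.

≈ 500 mm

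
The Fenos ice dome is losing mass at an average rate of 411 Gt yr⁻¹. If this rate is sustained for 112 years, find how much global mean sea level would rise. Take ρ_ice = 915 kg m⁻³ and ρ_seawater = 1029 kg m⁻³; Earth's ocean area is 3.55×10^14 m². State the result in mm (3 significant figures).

≈ 126 mm

Total mass lost = 411 Gt/yr × 112 yr = 4.603×10^4 Gt = 4.603×10^16 kg.
ρ_w = 1029 kg m⁻³, so water volume = 4.603×10^16 / 1029 = 4.473×10^13 m³.
Δh = 4.473×10^13 / 3.55×10^14 = 0.126 m = 126 mm.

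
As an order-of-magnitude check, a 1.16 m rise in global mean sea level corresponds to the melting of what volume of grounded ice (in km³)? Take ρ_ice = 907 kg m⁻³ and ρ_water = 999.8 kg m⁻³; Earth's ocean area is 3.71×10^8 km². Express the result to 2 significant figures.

≈ 4.7×10^5 km³

Required water volume = Δh × A = 1.16 m × 3.71×10^14 m² = 4.304×10^14 m³ = 4.304×10^5 km³.
Ice volume = water volume × ρ_w/ρ_ice = 4.304×10^5 × 999.8/907 = 4.7×10^5 km³.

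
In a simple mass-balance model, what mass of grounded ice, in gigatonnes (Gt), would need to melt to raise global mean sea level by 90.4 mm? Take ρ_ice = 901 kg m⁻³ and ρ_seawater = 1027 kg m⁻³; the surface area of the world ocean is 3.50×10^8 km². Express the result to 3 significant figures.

≈ 3.25×10^4 Gt

Required water volume = Δh × A = 0.0904 m × 3.50×10^14 m² = 3.164×10^13 m³.
ρ_w = 1027 kg m⁻³, so the mass of water = 3.164×10^13 m³ × 1027 kg m⁻³ = 3.249×10^16 kg = 3.25×10^4 Gt (and the same mass of ice, by conservation).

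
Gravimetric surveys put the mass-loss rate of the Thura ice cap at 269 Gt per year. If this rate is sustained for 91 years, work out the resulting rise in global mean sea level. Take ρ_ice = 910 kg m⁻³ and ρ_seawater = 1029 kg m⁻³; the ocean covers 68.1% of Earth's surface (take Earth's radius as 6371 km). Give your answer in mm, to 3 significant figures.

Total mass lost = 269 Gt/yr × 91 yr = 2.448×10^4 Gt = 2.448×10^16 kg.
ρ_w = 1029 kg m⁻³, so water volume = 2.448×10^16 / 1029 = 2.379×10^13 m³.
Δh = 2.379×10^13 / 3.47×10^14 = 0.0685 m = 68.5 mm.

≈ 68.5 mm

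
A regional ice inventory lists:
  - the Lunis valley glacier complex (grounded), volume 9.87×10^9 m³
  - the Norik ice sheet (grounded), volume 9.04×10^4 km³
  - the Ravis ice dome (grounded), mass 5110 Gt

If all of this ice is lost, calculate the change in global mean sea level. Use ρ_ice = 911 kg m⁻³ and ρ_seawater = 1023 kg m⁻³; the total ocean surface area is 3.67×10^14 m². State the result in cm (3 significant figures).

≈ 23.3 cm

Lunis: 9.87×10^9 m³ × (911/1023) = 8.789×10^9 m³ of water.
Norik: 9.04×10^4 km³ × (911/1023) = 8.050×10^4 km³ of water.
Ravis: 5110 Gt = 5.110×10^15 kg; dividing by ρ_w = 1023 kg m⁻³ gives 4.995×10^12 m³ of water.
Total added water ≈ 8.551×10^13 m³ over 3.67×10^14 m² → Δh = 0.233 m = 23.3 cm.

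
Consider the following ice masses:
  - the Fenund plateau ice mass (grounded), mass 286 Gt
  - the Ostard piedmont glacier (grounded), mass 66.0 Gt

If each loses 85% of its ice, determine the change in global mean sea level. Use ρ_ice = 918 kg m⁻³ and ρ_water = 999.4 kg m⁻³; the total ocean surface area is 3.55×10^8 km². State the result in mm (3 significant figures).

Fenund: 0.85 × 286 Gt = 2.431×10^14 kg; dividing by ρ_w = 999.4 kg m⁻³ gives 2.432×10^11 m³ of water.
Ostard: 0.85 × 66.0 Gt = 5.610×10^13 kg; dividing by ρ_w = 999.4 kg m⁻³ gives 5.613×10^10 m³ of water.
Total added water ≈ 2.994×10^11 m³ over 3.55×10^14 m² → Δh = 8.43×10^-4 m = 0.843 mm.

≈ 0.843 mm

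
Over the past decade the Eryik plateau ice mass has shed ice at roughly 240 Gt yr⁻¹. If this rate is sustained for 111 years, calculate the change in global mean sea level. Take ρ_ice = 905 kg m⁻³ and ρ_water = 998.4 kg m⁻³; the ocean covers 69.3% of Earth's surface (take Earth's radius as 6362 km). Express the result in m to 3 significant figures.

≈ 0.0757 m

Total mass lost = 240 Gt/yr × 111 yr = 2.664×10^4 Gt = 2.664×10^16 kg.
ρ_w = 998.4 kg m⁻³, so water volume = 2.664×10^16 / 998.4 = 2.668×10^13 m³.
Δh = 2.668×10^13 / 3.52×10^14 = 0.0757 m.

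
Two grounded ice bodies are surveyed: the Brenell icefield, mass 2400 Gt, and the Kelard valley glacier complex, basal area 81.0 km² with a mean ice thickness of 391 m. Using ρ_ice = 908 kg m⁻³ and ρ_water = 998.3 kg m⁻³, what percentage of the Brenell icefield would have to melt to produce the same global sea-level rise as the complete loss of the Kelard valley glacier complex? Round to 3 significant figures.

≈ 1.20 %

Equal sea-level rise means equal mass of meltwater, i.e. equal mass of ice lost.
Ice mass of Kelard: 2.876×10^13 kg; ice mass of Brenell: 2.400×10^15 kg.
Fraction required = 2.876×10^13 / 2.400×10^15 = 0.0120 → 1.20 %.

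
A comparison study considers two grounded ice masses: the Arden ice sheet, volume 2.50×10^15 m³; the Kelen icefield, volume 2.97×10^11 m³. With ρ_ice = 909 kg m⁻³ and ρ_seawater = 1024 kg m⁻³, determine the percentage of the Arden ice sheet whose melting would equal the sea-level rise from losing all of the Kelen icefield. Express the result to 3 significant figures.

Equal sea-level rise means equal mass of meltwater, i.e. equal mass of ice lost.
Ice mass of Kelen: 2.700×10^14 kg; ice mass of Arden: 2.272×10^18 kg.
Fraction required = 2.700×10^14 / 2.272×10^18 = 1.19×10^-4 → 0.0119 %.

≈ 0.0119 %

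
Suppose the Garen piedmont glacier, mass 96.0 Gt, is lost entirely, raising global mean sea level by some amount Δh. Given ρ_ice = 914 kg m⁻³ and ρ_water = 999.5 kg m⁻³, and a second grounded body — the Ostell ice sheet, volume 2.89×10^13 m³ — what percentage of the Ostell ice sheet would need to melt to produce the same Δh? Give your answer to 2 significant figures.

≈ 0.36 %

Equal sea-level rise means equal mass of meltwater, i.e. equal mass of ice lost.
Ice mass of Garen: 9.600×10^13 kg; ice mass of Ostell: 2.641×10^16 kg.
Fraction required = 9.600×10^13 / 2.641×10^16 = 3.63×10^-3 → 0.36 %.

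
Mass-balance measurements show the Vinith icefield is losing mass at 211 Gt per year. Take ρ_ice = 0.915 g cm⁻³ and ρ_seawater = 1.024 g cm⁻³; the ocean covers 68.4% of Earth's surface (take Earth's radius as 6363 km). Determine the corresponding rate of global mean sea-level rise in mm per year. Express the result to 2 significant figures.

≈ 0.59 mm/yr

ρ_w = 1.024 g cm⁻³ = 1024 kg m⁻³. Annual water volume added = 211 Gt / ρ_w = 2.110×10^14 kg / 1024 kg m⁻³ = 2.061×10^11 m³.
Δh per year = 2.061×10^11 / 3.48×10^14 = 5.92×10^-4 m = 0.59 mm.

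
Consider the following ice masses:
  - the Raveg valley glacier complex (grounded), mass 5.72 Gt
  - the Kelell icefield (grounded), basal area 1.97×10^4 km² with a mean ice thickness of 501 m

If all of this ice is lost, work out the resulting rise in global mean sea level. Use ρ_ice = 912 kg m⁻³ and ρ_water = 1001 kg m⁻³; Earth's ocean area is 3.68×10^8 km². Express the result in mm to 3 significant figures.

Raveg: 5.72 Gt = 5.720×10^12 kg; dividing by ρ_w = 1001 kg m⁻³ gives 5.714×10^9 m³ of water.
Kelell: ice volume = 1.97×10^4 km² × 501 m = 9870 km³; 9870 × (912/1001) = 8992 km³ of water.
Total added water ≈ 8.998×10^12 m³ over 3.68×10^14 m² → Δh = 0.0245 m = 24.5 mm.

≈ 24.5 mm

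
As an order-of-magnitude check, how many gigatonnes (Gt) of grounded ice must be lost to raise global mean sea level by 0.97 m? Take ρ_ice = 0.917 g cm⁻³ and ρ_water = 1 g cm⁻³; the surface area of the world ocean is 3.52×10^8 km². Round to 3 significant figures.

≈ 3.41×10^5 Gt

Required water volume = Δh × A = 0.97 m × 3.52×10^14 m² = 3.414×10^14 m³.
ρ_w = 1 g cm⁻³ = 1000 kg m⁻³, so the mass of water = 3.414×10^14 m³ × 1000 kg m⁻³ = 3.414×10^17 kg = 3.41×10^5 Gt (and the same mass of ice, by conservation).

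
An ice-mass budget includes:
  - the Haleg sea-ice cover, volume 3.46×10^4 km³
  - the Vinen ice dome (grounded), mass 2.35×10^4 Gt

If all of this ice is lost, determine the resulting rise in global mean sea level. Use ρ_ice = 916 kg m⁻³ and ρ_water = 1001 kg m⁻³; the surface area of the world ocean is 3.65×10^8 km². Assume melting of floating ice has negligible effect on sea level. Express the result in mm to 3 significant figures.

≈ 64.3 mm

The Haleg sea-ice cover is floating and already displaces its own weight of water, so its melt adds essentially nothing to sea level.
Vinen: 2.35×10^4 Gt = 2.350×10^16 kg; dividing by ρ_w = 1001 kg m⁻³ gives 2.348×10^13 m³ of water.
Total added water ≈ 2.348×10^13 m³ over 3.65×10^14 m² → Δh = 0.0643 m = 64.3 mm.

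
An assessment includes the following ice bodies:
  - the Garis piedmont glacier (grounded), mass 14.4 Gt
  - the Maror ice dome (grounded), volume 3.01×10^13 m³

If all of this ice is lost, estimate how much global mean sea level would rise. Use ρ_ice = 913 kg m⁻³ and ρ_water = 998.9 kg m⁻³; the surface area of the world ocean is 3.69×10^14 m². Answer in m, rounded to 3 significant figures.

≈ 0.0746 m

Garis: 14.4 Gt = 1.440×10^13 kg; dividing by ρ_w = 998.9 kg m⁻³ gives 1.442×10^10 m³ of water.
Maror: 3.01×10^13 m³ × (913/998.9) = 2.751×10^13 m³ of water.
Total added water ≈ 2.753×10^13 m³ over 3.69×10^14 m² → Δh = 0.0746 m.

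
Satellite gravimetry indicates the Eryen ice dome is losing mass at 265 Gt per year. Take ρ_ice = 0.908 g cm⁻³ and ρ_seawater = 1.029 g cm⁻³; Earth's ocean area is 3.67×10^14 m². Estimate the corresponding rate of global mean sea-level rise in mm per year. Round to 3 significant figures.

ρ_w = 1.029 g cm⁻³ = 1029 kg m⁻³. Annual water volume added = 265 Gt / ρ_w = 2.650×10^14 kg / 1029 kg m⁻³ = 2.575×10^11 m³.
Δh per year = 2.575×10^11 / 3.67×10^14 = 7.02×10^-4 m = 0.702 mm.

≈ 0.702 mm/yr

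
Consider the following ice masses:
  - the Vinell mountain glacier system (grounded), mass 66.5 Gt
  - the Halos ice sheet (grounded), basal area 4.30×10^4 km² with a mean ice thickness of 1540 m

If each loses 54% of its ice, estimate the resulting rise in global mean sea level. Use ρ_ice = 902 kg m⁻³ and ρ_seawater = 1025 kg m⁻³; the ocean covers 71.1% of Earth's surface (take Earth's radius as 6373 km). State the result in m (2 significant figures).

Vinell: 0.54 × 66.5 Gt = 3.591×10^13 kg; dividing by ρ_w = 1025 kg m⁻³ gives 3.503×10^10 m³ of water.
Halos: ice volume = 4.30×10^4 km² × 1540 m = 6.622×10^4 km³; 0.54 × 6.622×10^4 × (902/1025) = 3.147×10^4 km³ of water.
Total added water ≈ 3.150×10^13 m³ over 3.63×10^14 m² → Δh = 0.0868 m.

≈ 0.087 m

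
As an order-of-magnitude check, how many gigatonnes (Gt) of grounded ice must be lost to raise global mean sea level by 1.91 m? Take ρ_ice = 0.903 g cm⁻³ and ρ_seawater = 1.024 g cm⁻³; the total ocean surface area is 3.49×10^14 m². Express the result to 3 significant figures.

Required water volume = Δh × A = 1.91 m × 3.49×10^14 m² = 6.666×10^14 m³.
ρ_w = 1.024 g cm⁻³ = 1024 kg m⁻³, so the mass of water = 6.666×10^14 m³ × 1024 kg m⁻³ = 6.826×10^17 kg = 6.83×10^5 Gt (and the same mass of ice, by conservation).

≈ 6.83×10^5 Gt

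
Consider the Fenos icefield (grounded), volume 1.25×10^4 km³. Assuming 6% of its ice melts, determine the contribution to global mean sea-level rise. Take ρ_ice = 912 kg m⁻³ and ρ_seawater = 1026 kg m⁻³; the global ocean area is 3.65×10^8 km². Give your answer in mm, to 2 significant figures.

≈ 1.8 mm

Fenos: 0.06 × 1.25×10^4 km³ × (912/1026) = 666.7 km³ of water.
Spread over 3.65×10^14 m² of ocean, Δh = 6.667×10^11 / 3.65×10^14 = 1.83×10^-3 m = 1.8 mm.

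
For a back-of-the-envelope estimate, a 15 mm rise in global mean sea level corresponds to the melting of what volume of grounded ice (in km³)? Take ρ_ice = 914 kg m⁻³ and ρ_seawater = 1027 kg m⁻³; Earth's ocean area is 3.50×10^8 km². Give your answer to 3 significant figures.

Required water volume = Δh × A = 0.015 m × 3.50×10^14 m² = 5.250×10^12 m³ = 5250 km³.
Ice volume = water volume × ρ_w/ρ_ice = 5250 × 1027/914 = 5900 km³.

≈ 5900 km³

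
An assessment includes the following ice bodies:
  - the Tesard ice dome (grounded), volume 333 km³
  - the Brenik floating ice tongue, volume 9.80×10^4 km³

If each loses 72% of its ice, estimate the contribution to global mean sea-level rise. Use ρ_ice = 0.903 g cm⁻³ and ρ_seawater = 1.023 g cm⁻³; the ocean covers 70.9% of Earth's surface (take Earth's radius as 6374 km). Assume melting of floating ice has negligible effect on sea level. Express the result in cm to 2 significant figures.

≈ 0.058 cm

Tesard: 0.72 × 333 km³ × (903/1023) = 211.6 km³ of water.
The Brenik floating ice tongue is floating and already displaces its own weight of water, so its melt adds essentially nothing to sea level.
Total added water ≈ 2.116×10^11 m³ over 3.62×10^14 m² → Δh = 5.85×10^-4 m = 0.058 cm.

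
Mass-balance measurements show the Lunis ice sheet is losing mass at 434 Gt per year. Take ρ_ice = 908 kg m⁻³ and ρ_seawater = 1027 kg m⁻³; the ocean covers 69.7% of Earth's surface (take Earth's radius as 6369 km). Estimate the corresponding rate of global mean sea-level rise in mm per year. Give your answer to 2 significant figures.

ρ_w = 1027 kg m⁻³. Annual water volume added = 434 Gt / ρ_w = 4.340×10^14 kg / 1027 kg m⁻³ = 4.226×10^11 m³.
Δh per year = 4.226×10^11 / 3.55×10^14 = 1.19×10^-3 m = 1.2 mm.

≈ 1.2 mm/yr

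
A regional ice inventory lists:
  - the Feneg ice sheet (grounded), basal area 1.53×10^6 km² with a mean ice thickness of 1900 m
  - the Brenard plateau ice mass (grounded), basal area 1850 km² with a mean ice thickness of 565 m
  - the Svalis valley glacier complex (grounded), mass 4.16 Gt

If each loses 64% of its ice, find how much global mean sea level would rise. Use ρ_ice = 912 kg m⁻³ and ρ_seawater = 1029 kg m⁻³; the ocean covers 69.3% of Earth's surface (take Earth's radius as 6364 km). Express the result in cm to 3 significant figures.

Feneg: ice volume = 1.53×10^6 km² × 1900 m = 2.907×10^6 km³; 0.64 × 2.907×10^6 × (912/1029) = 1.649×10^6 km³ of water.
Brenard: ice volume = 1850 km² × 565 m = 1045 km³; 0.64 × 1045 × (912/1029) = 592.9 km³ of water.
Svalis: 0.64 × 4.16 Gt = 2.662×10^12 kg; dividing by ρ_w = 1029 kg m⁻³ gives 2.587×10^9 m³ of water.
Total added water ≈ 1.650×10^15 m³ over 3.53×10^14 m² → Δh = 4.68 m = 468 cm.

≈ 468 cm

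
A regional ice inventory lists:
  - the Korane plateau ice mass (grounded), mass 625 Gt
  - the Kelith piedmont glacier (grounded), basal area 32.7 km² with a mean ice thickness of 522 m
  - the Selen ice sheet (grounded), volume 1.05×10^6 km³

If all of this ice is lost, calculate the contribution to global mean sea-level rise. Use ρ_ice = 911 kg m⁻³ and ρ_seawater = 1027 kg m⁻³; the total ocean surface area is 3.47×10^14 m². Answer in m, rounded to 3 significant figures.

Korane: 625 Gt = 6.250×10^14 kg; dividing by ρ_w = 1027 kg m⁻³ gives 6.086×10^11 m³ of water.
Kelith: ice volume = 32.7 km² × 522 m = 17.07 km³; 17.07 × (911/1027) = 15.14 km³ of water.
Selen: 1.05×10^6 km³ × (911/1027) = 9.314×10^5 km³ of water.
Total added water ≈ 9.320×10^14 m³ over 3.47×10^14 m² → Δh = 2.69 m.

≈ 2.69 m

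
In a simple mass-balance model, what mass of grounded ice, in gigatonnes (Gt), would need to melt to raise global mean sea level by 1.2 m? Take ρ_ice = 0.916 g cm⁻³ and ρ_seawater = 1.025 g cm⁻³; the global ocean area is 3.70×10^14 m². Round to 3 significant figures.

Required water volume = Δh × A = 1.2 m × 3.70×10^14 m² = 4.440×10^14 m³.
ρ_w = 1.025 g cm⁻³ = 1025 kg m⁻³, so the mass of water = 4.440×10^14 m³ × 1025 kg m⁻³ = 4.551×10^17 kg = 4.55×10^5 Gt (and the same mass of ice, by conservation).

≈ 4.55×10^5 Gt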